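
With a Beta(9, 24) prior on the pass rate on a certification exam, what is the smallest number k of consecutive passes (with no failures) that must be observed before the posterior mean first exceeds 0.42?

After k passes and 0 failures the posterior is Beta(9+k, 24), with mean (9+k)/(9+24+k).
Set (9+k)/(33+k) > 0.42 and solve: k > (0.42·33 − 9)/(1 − 0.42) = 8.379.
The smallest integer exceeding 8.379 is 9.

k = 9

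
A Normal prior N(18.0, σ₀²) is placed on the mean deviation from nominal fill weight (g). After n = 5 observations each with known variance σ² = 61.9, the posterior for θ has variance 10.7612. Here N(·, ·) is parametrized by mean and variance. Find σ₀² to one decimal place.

σ₀² = 82.3

Posterior precision equals prior precision plus data precision: 1/σ_n² = 1/σ₀² + n/σ².
So 1/σ₀² = 1/10.7612 − 5/61.9 = 0.092926 − 0.080775 = 0.012151.
Hence σ₀² = 1/0.012151 ≈ 82.3.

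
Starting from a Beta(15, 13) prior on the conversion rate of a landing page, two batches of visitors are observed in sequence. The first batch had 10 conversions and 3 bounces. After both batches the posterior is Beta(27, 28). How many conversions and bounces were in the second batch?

2 conversions and 12 bounces

Sequential conjugate updates are equivalent to a single update on the pooled data, so total successes = posterior α − prior α and total failures = posterior β − prior β.
Total across both batches: 27−15=12 conversions, 28−13=15 bounces.
Subtract the first batch: 12−10=2 conversions and 15−3=12 bounces.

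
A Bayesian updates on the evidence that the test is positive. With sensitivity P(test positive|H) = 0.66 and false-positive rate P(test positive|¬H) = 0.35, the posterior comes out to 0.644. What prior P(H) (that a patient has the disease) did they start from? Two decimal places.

P(H) = 0.49

Bayes' rule in odds form gives O(H|E) = O(H)·[P(E|H)/P(E|¬H)], hence O(H) = O(H|E)/LR.
Posterior odds = 0.644/(1−0.644) = 1.8090. LR = 0.66/0.35 = 1.8857.
Prior odds = 1.8090/1.8857 = 0.9593, so P(H) = 0.9593/(1+0.9593) ≈ 0.49.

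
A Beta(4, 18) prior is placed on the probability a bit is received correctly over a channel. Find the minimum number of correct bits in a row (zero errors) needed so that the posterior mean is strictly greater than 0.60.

k = 24

After k correct bits and 0 errors the posterior is Beta(4+k, 18), with mean (4+k)/(4+18+k).
Set (4+k)/(22+k) > 0.60 and solve: k > (0.60·22 − 4)/(1 − 0.60) = 23.000.
The smallest integer exceeding 23.000 is 24, and checking k=24: (28)/(46) = 0.6087 > 0.60.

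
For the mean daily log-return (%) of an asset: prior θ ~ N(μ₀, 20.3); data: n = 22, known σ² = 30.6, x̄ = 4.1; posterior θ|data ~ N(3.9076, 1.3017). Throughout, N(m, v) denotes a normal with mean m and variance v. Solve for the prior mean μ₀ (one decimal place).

μ₀ = 1.1

The posterior mean is a precision-weighted average: μ_n = (τ₀μ₀ + τ_data·x̄)/(τ₀+τ_data), with τ₀=1/σ₀² and τ_data=n/σ².
Here τ₀ = 1/20.3 = 0.049261 and τ_data = 22/30.6 = 0.718954, so τ_n = 0.768215.
Rearranging for μ₀: μ₀ = (μ_n·τ_n − τ_data·x̄)/τ₀ = (3.9076·0.768215 − 0.718954·4.1) / 0.049261 = 0.054166/0.049261 ≈ 1.1.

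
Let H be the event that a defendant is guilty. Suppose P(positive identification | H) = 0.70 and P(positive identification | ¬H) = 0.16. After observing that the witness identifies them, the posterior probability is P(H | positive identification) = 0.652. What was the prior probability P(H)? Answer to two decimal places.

P(H) = 0.30

Bayes' rule in odds form gives O(H|E) = O(H)·[P(E|H)/P(E|¬H)], hence O(H) = O(H|E)/LR.
Posterior odds = 0.652/(1−0.652) = 1.8736. LR = 0.70/0.16 = 4.3750.
Prior odds = 1.8736/4.3750 = 0.4283, so P(H) = 0.4283/(1+0.4283) ≈ 0.30.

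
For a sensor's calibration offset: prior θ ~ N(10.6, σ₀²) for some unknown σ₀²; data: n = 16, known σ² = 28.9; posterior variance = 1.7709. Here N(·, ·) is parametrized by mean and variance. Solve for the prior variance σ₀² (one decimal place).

Posterior precision equals prior precision plus data precision: 1/σ_n² = 1/σ₀² + n/σ².
So 1/σ₀² = 1/1.7709 − 16/28.9 = 0.564685 − 0.553633 = 0.011052.
Hence σ₀² = 1/0.011052 ≈ 90.5.

σ₀² = 90.5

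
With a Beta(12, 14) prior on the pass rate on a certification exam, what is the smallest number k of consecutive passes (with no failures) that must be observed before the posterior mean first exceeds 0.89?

After k passes and 0 failures the posterior is Beta(12+k, 14), with mean (12+k)/(12+14+k).
Set (12+k)/(26+k) > 0.89 and solve: k > (0.89·26 − 12)/(1 − 0.89) = 101.273.
The smallest integer exceeding 101.273 is 102, and checking k=102: (114)/(128) = 0.8906 > 0.89.

k = 102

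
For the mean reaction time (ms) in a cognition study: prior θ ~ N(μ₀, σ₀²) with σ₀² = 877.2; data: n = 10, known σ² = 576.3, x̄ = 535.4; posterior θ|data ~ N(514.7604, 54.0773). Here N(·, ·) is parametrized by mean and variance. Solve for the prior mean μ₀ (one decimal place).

μ₀ = 200.6

The posterior mean is a precision-weighted average: μ_n = (τ₀μ₀ + τ_data·x̄)/(τ₀+τ_data), with τ₀=1/σ₀² and τ_data=n/σ².
Here τ₀ = 1/877.2 = 0.001140 and τ_data = 10/576.3 = 0.017352, so τ_n = 0.018492.
Rearranging for μ₀: μ₀ = (μ_n·τ_n − τ_data·x̄)/τ₀ = (514.7604·0.018492 − 0.017352·535.4) / 0.001140 = 0.228689/0.001140 ≈ 200.6.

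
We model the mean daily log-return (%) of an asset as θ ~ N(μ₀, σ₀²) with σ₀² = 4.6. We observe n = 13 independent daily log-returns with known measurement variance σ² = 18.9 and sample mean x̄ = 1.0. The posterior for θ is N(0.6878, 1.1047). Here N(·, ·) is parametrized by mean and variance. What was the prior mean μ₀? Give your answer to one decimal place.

With known observation variance, the Normal–Normal posterior has precision τ_n = τ₀ + n/σ² and mean μ_n = (τ₀μ₀ + (n/σ²)x̄)/τ_n.
Here τ₀ = 1/4.6 = 0.217391 and τ_data = 13/18.9 = 0.687831, so τ_n = 0.905222.
Rearranging for μ₀: μ₀ = (μ_n·τ_n − τ_data·x̄)/τ₀ = (0.6878·0.905222 − 0.687831·1.0) / 0.217391 = -0.065219/0.217391 ≈ -0.3.

μ₀ = -0.3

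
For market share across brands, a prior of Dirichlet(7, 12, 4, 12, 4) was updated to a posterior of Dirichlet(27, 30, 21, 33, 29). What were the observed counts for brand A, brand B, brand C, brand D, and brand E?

For a Dirichlet(α) prior with multinomial counts c, the posterior is Dirichlet(α + c) componentwise.
Counts are posterior − prior componentwise: 27−7=20, 30−12=18, 21−4=17, 33−12=21, 29−4=25.

counts (20, 18, 17, 21, 25)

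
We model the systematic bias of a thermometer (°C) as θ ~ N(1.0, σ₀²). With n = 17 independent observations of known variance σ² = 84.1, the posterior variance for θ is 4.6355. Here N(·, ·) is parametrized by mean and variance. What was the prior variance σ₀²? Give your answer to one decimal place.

σ₀² = 73.6

Posterior precision equals prior precision plus data precision: 1/σ_n² = 1/σ₀² + n/σ².
So 1/σ₀² = 1/4.6355 − 17/84.1 = 0.215726 − 0.202140 = 0.013586.
Hence σ₀² = 1/0.013586 ≈ 73.6.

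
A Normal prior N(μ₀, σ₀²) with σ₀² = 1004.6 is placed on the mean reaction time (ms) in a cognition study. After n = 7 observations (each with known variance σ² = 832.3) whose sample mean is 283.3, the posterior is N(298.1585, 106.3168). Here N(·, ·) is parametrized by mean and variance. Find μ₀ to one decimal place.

μ₀ = 423.7

With known observation variance, the Normal–Normal posterior has precision τ_n = τ₀ + n/σ² and mean μ_n = (τ₀μ₀ + (n/σ²)x̄)/τ_n.
Here τ₀ = 1/1004.6 = 0.000995 and τ_data = 7/832.3 = 0.008410, so τ_n = 0.009405.
Rearranging for μ₀: μ₀ = (μ_n·τ_n − τ_data·x̄)/τ₀ = (298.1585·0.009405 − 0.008410·283.3) / 0.000995 = 0.421628/0.000995 ≈ 423.7.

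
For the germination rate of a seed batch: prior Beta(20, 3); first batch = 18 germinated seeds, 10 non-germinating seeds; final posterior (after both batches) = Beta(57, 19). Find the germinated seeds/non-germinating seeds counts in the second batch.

Sequential conjugate updates are equivalent to a single update on the pooled data, so total successes = posterior α − prior α and total failures = posterior β − prior β.
Total across both batches: 57−20=37 germinated seeds, 19−3=16 non-germinating seeds.
Subtract the first batch: 37−18=19 germinated seeds and 16−10=6 non-germinating seeds.

19 germinated seeds and 6 non-germinating seeds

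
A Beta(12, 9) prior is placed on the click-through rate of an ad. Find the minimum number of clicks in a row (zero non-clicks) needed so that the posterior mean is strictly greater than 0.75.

After k clicks and 0 non-clicks the posterior is Beta(12+k, 9), with mean (12+k)/(12+9+k).
Set (12+k)/(21+k) > 0.75 and solve: k > (0.75·21 − 12)/(1 − 0.75) = 15.000.
The smallest integer exceeding 15.000 is 16.

k = 16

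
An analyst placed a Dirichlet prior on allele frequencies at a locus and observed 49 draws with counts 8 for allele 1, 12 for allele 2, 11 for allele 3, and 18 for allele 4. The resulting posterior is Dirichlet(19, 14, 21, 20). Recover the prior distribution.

Dirichlet(11, 2, 10, 2)

For a Dirichlet(α) prior with multinomial counts c, the posterior is Dirichlet(α + c) componentwise.
Subtract each count from the matching posterior parameter: 19−8=11, 14−12=2, 21−11=10, 20−18=2.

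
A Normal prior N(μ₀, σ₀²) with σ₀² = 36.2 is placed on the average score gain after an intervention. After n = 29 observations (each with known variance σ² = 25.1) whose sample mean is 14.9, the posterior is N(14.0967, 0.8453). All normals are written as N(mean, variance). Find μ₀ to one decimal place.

μ₀ = -19.5

With known observation variance, the Normal–Normal posterior has precision τ_n = τ₀ + n/σ² and mean μ_n = (τ₀μ₀ + (n/σ²)x̄)/τ_n.
Here τ₀ = 1/36.2 = 0.027624 and τ_data = 29/25.1 = 1.155378, so τ_n = 1.183002.
Rearranging for μ₀: μ₀ = (μ_n·τ_n − τ_data·x̄)/τ₀ = (14.0967·1.183002 − 1.155378·14.9) / 0.027624 = -0.538708/0.027624 ≈ -19.5.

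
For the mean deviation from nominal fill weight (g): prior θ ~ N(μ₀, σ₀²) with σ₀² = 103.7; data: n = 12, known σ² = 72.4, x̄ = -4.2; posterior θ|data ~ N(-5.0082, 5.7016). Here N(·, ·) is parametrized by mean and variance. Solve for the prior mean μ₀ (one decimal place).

The posterior mean is a precision-weighted average: μ_n = (τ₀μ₀ + τ_data·x̄)/(τ₀+τ_data), with τ₀=1/σ₀² and τ_data=n/σ².
Here τ₀ = 1/103.7 = 0.009643 and τ_data = 12/72.4 = 0.165746, so τ_n = 0.175389.
Rearranging for μ₀: μ₀ = (μ_n·τ_n − τ_data·x̄)/τ₀ = (-5.0082·0.175389 − 0.165746·-4.2) / 0.009643 = -0.182250/0.009643 ≈ -18.9.

μ₀ = -18.9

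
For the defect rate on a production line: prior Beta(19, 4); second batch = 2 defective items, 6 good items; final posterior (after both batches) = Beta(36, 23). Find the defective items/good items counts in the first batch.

15 defective items and 13 good items

Because Beta–binomial updating is additive in the counts, the combined data contributed (α_post−α_prior, β_post−β_prior) successes and failures.
Total across both batches: 36−19=17 defective items, 23−4=19 good items.
Subtract the second batch: 17−2=15 defective items and 19−6=13 good items.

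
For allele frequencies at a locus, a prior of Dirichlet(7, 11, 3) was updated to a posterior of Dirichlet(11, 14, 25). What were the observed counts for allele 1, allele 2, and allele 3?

counts (4, 3, 22)

For a Dirichlet(α) prior with multinomial counts c, the posterior is Dirichlet(α + c) componentwise.
Counts are posterior − prior componentwise: 11−7=4, 14−11=3, 25−3=22.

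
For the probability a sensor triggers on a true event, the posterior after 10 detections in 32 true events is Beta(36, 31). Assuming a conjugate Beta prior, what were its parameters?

A Beta(a, b) prior with s successes and f failures in binomial data gives a Beta(a+s, b+f) posterior.
So a = 36 − 10 = 26 and b = 31 − 22 = 9.

Beta(26, 9)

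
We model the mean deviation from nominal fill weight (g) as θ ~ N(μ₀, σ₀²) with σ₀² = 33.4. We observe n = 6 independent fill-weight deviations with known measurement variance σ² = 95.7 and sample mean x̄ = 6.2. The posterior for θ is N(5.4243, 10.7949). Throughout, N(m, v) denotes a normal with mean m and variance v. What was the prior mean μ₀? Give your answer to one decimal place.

With known observation variance, the Normal–Normal posterior has precision τ_n = τ₀ + n/σ² and mean μ_n = (τ₀μ₀ + (n/σ²)x̄)/τ_n.
Here τ₀ = 1/33.4 = 0.029940 and τ_data = 6/95.7 = 0.062696, so τ_n = 0.092636.
Rearranging for μ₀: μ₀ = (μ_n·τ_n − τ_data·x̄)/τ₀ = (5.4243·0.092636 − 0.062696·6.2) / 0.029940 = 0.113770/0.029940 ≈ 3.8.

μ₀ = 3.8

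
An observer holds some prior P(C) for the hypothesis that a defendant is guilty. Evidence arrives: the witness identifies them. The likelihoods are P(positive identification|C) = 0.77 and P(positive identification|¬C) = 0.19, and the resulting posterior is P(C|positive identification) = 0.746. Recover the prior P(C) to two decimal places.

P(C) = 0.42

Bayes' rule in odds form gives O(C|E) = O(C)·[P(E|C)/P(E|¬C)], hence O(C) = O(C|E)/LR.
Posterior odds = 0.746/(1−0.746) = 2.9370. LR = 0.77/0.19 = 4.0526.
Prior odds = 2.9370/4.0526 = 0.7247, so P(C) = 0.7247/(1+0.7247) ≈ 0.42.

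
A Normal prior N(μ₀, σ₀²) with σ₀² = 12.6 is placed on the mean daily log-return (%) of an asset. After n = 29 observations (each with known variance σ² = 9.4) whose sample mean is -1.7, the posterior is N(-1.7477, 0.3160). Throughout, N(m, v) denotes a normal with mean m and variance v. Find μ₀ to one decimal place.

The posterior mean is a precision-weighted average: μ_n = (τ₀μ₀ + τ_data·x̄)/(τ₀+τ_data), with τ₀=1/σ₀² and τ_data=n/σ².
Here τ₀ = 1/12.6 = 0.079365 and τ_data = 29/9.4 = 3.085106, so τ_n = 3.164471.
Rearranging for μ₀: μ₀ = (μ_n·τ_n − τ_data·x̄)/τ₀ = (-1.7477·3.164471 − 3.085106·-1.7) / 0.079365 = -0.285866/0.079365 ≈ -3.6.

μ₀ = -3.6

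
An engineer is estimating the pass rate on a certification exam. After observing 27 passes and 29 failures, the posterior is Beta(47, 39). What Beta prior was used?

Beta(20, 10)

Under Beta–binomial conjugacy the posterior parameters are (α+s, β+f).
Subtract the data counts: 47−27=20, 39−29=10.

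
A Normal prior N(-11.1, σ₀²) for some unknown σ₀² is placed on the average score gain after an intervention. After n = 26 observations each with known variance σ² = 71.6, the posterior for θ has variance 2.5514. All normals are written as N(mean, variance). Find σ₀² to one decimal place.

σ₀² = 34.7

For the Normal–Normal model with known σ², precisions add: τ_n = τ₀ + n/σ².
So 1/σ₀² = 1/2.5514 − 26/71.6 = 0.391942 − 0.363128 = 0.028814.
Hence σ₀² = 1/0.028814 ≈ 34.7.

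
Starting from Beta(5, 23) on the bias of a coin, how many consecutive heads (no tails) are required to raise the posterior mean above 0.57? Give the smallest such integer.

k = 26

After k heads and 0 tails the posterior is Beta(5+k, 23), with mean (5+k)/(5+23+k).
Set (5+k)/(28+k) > 0.57 and solve: k > (0.57·28 − 5)/(1 − 0.57) = 25.488.
The smallest integer exceeding 25.488 is 26.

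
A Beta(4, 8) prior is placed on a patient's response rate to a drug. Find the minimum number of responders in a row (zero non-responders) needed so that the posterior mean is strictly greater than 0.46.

After k responders and 0 non-responders the posterior is Beta(4+k, 8), with mean (4+k)/(4+8+k).
Set (4+k)/(12+k) > 0.46 and solve: k > (0.46·12 − 4)/(1 − 0.46) = 2.815.
The smallest integer exceeding 2.815 is 3.

k = 3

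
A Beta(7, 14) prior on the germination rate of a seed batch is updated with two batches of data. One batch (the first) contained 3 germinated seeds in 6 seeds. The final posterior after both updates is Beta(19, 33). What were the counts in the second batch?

9 germinated seeds and 16 non-germinating seeds

Sequential conjugate updates are equivalent to a single update on the pooled data, so total successes = posterior α − prior α and total failures = posterior β − prior β.
Total across both batches: 19−7=12 germinated seeds, 33−14=19 non-germinating seeds.
Subtract the first batch: 12−3=9 germinated seeds and 19−3=16 non-germinating seeds.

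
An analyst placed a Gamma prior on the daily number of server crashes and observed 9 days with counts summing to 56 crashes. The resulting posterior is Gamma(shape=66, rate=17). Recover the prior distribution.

Gamma–Poisson conjugacy: posterior shape = α + Σxᵢ, posterior rate = β + n.
So α = 66 − 56 = 10 and β = 17 − 9 = 8.

Gamma(shape=10, rate=8)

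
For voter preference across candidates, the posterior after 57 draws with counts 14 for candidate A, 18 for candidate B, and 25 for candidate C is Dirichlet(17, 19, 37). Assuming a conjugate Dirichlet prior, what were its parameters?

For a Dirichlet(α) prior with multinomial counts c, the posterior is Dirichlet(α + c) componentwise.
Subtract each count from the matching posterior parameter: 17−14=3, 19−18=1, 37−25=12.

Dirichlet(3, 1, 12)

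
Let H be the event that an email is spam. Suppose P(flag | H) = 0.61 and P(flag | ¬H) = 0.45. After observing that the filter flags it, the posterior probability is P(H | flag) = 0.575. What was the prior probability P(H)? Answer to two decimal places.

P(H) = 0.50

Bayes' rule in odds form gives O(H|E) = O(H)·[P(E|H)/P(E|¬H)], hence O(H) = O(H|E)/LR.
Posterior odds = 0.575/(1−0.575) = 1.3529. LR = 0.61/0.45 = 1.3556.
Prior odds = 1.3529/1.3556 = 0.9980, so P(H) = 0.9980/(1+0.9980) ≈ 0.50.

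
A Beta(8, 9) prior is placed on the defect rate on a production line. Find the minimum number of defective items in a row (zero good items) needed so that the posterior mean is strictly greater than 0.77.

After k defective items and 0 good items the posterior is Beta(8+k, 9), with mean (8+k)/(8+9+k).
Set (8+k)/(17+k) > 0.77 and solve: k > (0.77·17 − 8)/(1 − 0.77) = 22.130.
The smallest integer exceeding 22.130 is 23, and checking k=23: (31)/(40) = 0.7750 > 0.77.

k = 23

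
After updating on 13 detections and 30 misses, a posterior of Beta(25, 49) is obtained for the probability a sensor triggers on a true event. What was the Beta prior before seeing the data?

Beta(12, 19)

A Beta(α, β) prior with s successes and f failures in binomial data gives a Beta(α+s, β+f) posterior.
Subtract the data counts: 25−13=12, 49−30=19.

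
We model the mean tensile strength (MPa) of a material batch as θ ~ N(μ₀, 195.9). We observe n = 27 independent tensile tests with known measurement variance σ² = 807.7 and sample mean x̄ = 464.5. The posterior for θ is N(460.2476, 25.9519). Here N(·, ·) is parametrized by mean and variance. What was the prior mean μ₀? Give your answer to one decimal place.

μ₀ = 432.4

The posterior mean is a precision-weighted average: μ_n = (τ₀μ₀ + τ_data·x̄)/(τ₀+τ_data), with τ₀=1/σ₀² and τ_data=n/σ².
Here τ₀ = 1/195.9 = 0.005105 and τ_data = 27/807.7 = 0.033428, so τ_n = 0.038533.
Rearranging for μ₀: μ₀ = (μ_n·τ_n − τ_data·x̄)/τ₀ = (460.2476·0.038533 − 0.033428·464.5) / 0.005105 = 2.207415/0.005105 ≈ 432.4.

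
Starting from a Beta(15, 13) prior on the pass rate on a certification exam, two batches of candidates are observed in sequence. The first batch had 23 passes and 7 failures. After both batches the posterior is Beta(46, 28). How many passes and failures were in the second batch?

8 passes and 8 failures

Because Beta–binomial updating is additive in the counts, the combined data contributed (α_post−α_prior, β_post−β_prior) successes and failures.
Total across both batches: 46−15=31 passes, 28−13=15 failures.
Subtract the first batch: 31−23=8 passes and 15−7=8 failures.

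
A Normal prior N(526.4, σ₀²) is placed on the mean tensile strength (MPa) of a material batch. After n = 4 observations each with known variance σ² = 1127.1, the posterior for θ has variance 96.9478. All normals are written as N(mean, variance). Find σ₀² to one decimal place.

For the Normal–Normal model with known σ², precisions add: τ_n = τ₀ + n/σ².
So 1/σ₀² = 1/96.9478 − 4/1127.1 = 0.010315 − 0.003549 = 0.006766.
Hence σ₀² = 1/0.006766 ≈ 147.8.

σ₀² = 147.8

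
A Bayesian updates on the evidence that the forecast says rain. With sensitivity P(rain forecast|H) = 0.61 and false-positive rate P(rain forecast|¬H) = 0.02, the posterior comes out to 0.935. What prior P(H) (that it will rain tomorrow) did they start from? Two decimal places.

P(H) = 0.32

Bayes' rule in odds form gives O(H|E) = O(H)·[P(E|H)/P(E|¬H)], hence O(H) = O(H|E)/LR.
Posterior odds = 0.935/(1−0.935) = 14.3846. LR = 0.61/0.02 = 30.5000.
Prior odds = 14.3846/30.5000 = 0.4716, so P(H) = 0.4716/(1+0.4716) ≈ 0.32.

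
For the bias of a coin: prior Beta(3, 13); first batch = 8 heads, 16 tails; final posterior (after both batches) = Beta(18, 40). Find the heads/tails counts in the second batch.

7 heads and 11 tails

Because Beta–binomial updating is additive in the counts, the combined data contributed (α_post−α_prior, β_post−β_prior) successes and failures.
Total across both batches: 18−3=15 heads, 40−13=27 tails.
Subtract the first batch: 15−8=7 heads and 27−16=11 tails.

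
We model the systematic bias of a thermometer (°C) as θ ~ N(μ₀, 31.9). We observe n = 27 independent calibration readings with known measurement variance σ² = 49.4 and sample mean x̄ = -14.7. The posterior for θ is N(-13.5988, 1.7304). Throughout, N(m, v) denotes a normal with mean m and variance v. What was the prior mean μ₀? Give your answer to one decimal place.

μ₀ = 5.6

The posterior mean is a precision-weighted average: μ_n = (τ₀μ₀ + τ_data·x̄)/(τ₀+τ_data), with τ₀=1/σ₀² and τ_data=n/σ².
Here τ₀ = 1/31.9 = 0.031348 and τ_data = 27/49.4 = 0.546559, so τ_n = 0.577907.
Rearranging for μ₀: μ₀ = (μ_n·τ_n − τ_data·x̄)/τ₀ = (-13.5988·0.577907 − 0.546559·-14.7) / 0.031348 = 0.175576/0.031348 ≈ 5.6.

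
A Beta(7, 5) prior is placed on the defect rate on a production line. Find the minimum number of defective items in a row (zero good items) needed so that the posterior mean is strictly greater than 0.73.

k = 7

After k defective items and 0 good items the posterior is Beta(7+k, 5), with mean (7+k)/(7+5+k).
Set (7+k)/(12+k) > 0.73 and solve: k > (0.73·12 − 7)/(1 − 0.73) = 6.519.
The smallest integer exceeding 6.519 is 7, and checking k=7: (14)/(19) = 0.7368 > 0.73.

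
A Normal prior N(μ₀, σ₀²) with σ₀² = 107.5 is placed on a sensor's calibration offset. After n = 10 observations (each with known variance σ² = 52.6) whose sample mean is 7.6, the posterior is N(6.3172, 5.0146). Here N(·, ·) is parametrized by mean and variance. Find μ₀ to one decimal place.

μ₀ = -19.9

The posterior mean is a precision-weighted average: μ_n = (τ₀μ₀ + τ_data·x̄)/(τ₀+τ_data), with τ₀=1/σ₀² and τ_data=n/σ².
Here τ₀ = 1/107.5 = 0.009302 and τ_data = 10/52.6 = 0.190114, so τ_n = 0.199416.
Rearranging for μ₀: μ₀ = (μ_n·τ_n − τ_data·x̄)/τ₀ = (6.3172·0.199416 − 0.190114·7.6) / 0.009302 = -0.185116/0.009302 ≈ -19.9.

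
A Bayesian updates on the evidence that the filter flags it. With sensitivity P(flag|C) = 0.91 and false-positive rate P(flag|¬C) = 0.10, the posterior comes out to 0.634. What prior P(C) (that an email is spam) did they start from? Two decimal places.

P(C) = 0.16

Bayes' rule in odds form gives O(C|E) = O(C)·[P(E|C)/P(E|¬C)], hence O(C) = O(C|E)/LR.
Posterior odds = 0.634/(1−0.634) = 1.7322. LR = 0.91/0.10 = 9.1000.
Prior odds = 1.7322/9.1000 = 0.1904, so P(C) = 0.1904/(1+0.1904) ≈ 0.16.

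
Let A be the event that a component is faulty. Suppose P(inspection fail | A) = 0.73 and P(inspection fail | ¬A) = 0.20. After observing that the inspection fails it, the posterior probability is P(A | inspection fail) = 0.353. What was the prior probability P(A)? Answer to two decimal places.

Bayes' rule in odds form gives O(A|E) = O(A)·[P(E|A)/P(E|¬A)], hence O(A) = O(A|E)/LR.
Posterior odds = 0.353/(1−0.353) = 0.5456. LR = 0.73/0.20 = 3.6500.
Prior odds = 0.5456/3.6500 = 0.1495, so P(A) = 0.1495/(1+0.1495) ≈ 0.13.

P(A) = 0.13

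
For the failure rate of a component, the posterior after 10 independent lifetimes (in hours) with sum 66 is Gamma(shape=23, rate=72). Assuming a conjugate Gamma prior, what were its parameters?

Gamma–exponential conjugacy: posterior shape = α + n, posterior rate = β + Σtᵢ.
So α = 23 − 10 = 13 and β = 72 − 66 = 6.

Gamma(shape=13, rate=6)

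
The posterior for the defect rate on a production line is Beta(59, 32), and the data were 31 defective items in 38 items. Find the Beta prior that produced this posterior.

Under Beta–binomial conjugacy the posterior parameters are (α+s, β+f).
Subtract the data counts: 59−31=28, 32−7=25.

Beta(28, 25)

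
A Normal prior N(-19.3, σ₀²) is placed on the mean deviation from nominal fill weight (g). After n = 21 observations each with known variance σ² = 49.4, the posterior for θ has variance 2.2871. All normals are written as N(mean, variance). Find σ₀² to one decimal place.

σ₀² = 82.4

For the Normal–Normal model with known σ², precisions add: τ_n = τ₀ + n/σ².
So 1/σ₀² = 1/2.2871 − 21/49.4 = 0.437235 − 0.425101 = 0.012134.
Hence σ₀² = 1/0.012134 ≈ 82.4.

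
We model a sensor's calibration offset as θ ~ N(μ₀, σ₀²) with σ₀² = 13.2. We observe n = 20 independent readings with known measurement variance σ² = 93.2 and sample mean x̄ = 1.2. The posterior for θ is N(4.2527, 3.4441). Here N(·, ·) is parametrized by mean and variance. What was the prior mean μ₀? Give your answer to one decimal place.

μ₀ = 12.9

With known observation variance, the Normal–Normal posterior has precision τ_n = τ₀ + n/σ² and mean μ_n = (τ₀μ₀ + (n/σ²)x̄)/τ_n.
Here τ₀ = 1/13.2 = 0.075758 and τ_data = 20/93.2 = 0.214592, so τ_n = 0.290350.
Rearranging for μ₀: μ₀ = (μ_n·τ_n − τ_data·x̄)/τ₀ = (4.2527·0.290350 − 0.214592·1.2) / 0.075758 = 0.977261/0.075758 ≈ 12.9.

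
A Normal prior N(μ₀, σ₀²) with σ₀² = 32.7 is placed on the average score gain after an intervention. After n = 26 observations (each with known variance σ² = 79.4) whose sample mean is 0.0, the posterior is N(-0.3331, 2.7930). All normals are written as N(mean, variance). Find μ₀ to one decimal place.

μ₀ = -3.9

With known observation variance, the Normal–Normal posterior has precision τ_n = τ₀ + n/σ² and mean μ_n = (τ₀μ₀ + (n/σ²)x̄)/τ_n.
Here τ₀ = 1/32.7 = 0.030581 and τ_data = 26/79.4 = 0.327456, so τ_n = 0.358037.
Rearranging for μ₀: μ₀ = (μ_n·τ_n − τ_data·x̄)/τ₀ = (-0.3331·0.358037 − 0.327456·0.0) / 0.030581 = -0.119262/0.030581 ≈ -3.9.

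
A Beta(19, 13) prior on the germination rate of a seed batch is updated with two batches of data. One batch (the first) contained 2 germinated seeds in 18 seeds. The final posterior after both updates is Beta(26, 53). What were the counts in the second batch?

Sequential conjugate updates are equivalent to a single update on the pooled data, so total successes = posterior α − prior α and total failures = posterior β − prior β.
Total across both batches: 26−19=7 germinated seeds, 53−13=40 non-germinating seeds.
Subtract the first batch: 7−2=5 germinated seeds and 40−16=24 non-germinating seeds.

5 germinated seeds and 24 non-germinating seeds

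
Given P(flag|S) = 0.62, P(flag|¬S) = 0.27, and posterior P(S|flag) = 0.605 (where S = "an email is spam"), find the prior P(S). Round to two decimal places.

P(S) = 0.40

In odds form, posterior odds = prior odds × likelihood ratio, so prior odds = posterior odds ÷ LR.
Posterior odds = 0.605/(1−0.605) = 1.5316. LR = 0.62/0.27 = 2.2963.
Prior odds = 1.5316/2.2963 = 0.6670, so P(S) = 0.6670/(1+0.6670) ≈ 0.40.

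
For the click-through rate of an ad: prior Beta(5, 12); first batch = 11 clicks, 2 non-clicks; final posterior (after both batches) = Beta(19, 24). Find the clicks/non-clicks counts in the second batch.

Sequential conjugate updates are equivalent to a single update on the pooled data, so total successes = posterior α − prior α and total failures = posterior β − prior β.
Total across both batches: 19−5=14 clicks, 24−12=12 non-clicks.
Subtract the first batch: 14−11=3 clicks and 12−2=10 non-clicks.

3 clicks and 10 non-clicks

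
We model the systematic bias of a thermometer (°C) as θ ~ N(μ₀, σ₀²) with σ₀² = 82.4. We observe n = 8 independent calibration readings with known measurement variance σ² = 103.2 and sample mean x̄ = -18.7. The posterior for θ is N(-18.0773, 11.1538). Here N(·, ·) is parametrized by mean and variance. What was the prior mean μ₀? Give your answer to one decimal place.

μ₀ = -14.1

The posterior mean is a precision-weighted average: μ_n = (τ₀μ₀ + τ_data·x̄)/(τ₀+τ_data), with τ₀=1/σ₀² and τ_data=n/σ².
Here τ₀ = 1/82.4 = 0.012136 and τ_data = 8/103.2 = 0.077519, so τ_n = 0.089655.
Rearranging for μ₀: μ₀ = (μ_n·τ_n − τ_data·x̄)/τ₀ = (-18.0773·0.089655 − 0.077519·-18.7) / 0.012136 = -0.171115/0.012136 ≈ -14.1.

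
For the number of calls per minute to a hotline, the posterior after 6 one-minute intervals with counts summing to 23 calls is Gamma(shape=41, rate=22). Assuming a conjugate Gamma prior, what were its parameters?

Gamma(shape=18, rate=16)

A Gamma(α, β) prior (rate parametrization) on a Poisson rate with n observations summing to S gives posterior Gamma(α+S, β+n).
So α = 41 − 23 = 18 and β = 22 − 6 = 16.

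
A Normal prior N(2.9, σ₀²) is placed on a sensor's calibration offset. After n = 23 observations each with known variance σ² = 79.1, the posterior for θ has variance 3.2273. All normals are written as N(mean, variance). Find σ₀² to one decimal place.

Posterior precision equals prior precision plus data precision: 1/σ_n² = 1/σ₀² + n/σ².
So 1/σ₀² = 1/3.2273 − 23/79.1 = 0.309857 − 0.290771 = 0.019086.
Hence σ₀² = 1/0.019086 ≈ 52.4.

σ₀² = 52.4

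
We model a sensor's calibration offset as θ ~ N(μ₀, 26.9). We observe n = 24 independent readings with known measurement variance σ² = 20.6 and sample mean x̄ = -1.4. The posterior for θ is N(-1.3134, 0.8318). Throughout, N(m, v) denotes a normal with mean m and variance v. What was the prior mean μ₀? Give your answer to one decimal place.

The posterior mean is a precision-weighted average: μ_n = (τ₀μ₀ + τ_data·x̄)/(τ₀+τ_data), with τ₀=1/σ₀² and τ_data=n/σ².
Here τ₀ = 1/26.9 = 0.037175 and τ_data = 24/20.6 = 1.165049, so τ_n = 1.202224.
Rearranging for μ₀: μ₀ = (μ_n·τ_n − τ_data·x̄)/τ₀ = (-1.3134·1.202224 − 1.165049·-1.4) / 0.037175 = 0.052068/0.037175 ≈ 1.4.

μ₀ = 1.4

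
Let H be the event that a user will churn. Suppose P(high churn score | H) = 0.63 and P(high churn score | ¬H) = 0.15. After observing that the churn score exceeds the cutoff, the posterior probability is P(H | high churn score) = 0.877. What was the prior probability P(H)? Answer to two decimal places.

Bayes' rule in odds form gives O(H|E) = O(H)·[P(E|H)/P(E|¬H)], hence O(H) = O(H|E)/LR.
Posterior odds = 0.877/(1−0.877) = 7.1301. LR = 0.63/0.15 = 4.2000.
Prior odds = 7.1301/4.2000 = 1.6976, so P(H) = 1.6976/(1+1.6976) ≈ 0.63.

P(H) = 0.63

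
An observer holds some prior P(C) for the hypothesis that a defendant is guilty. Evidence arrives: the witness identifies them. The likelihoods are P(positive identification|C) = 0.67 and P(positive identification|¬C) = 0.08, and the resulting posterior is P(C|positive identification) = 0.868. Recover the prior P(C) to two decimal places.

In odds form, posterior odds = prior odds × likelihood ratio, so prior odds = posterior odds ÷ LR.
Posterior odds = 0.868/(1−0.868) = 6.5758. LR = 0.67/0.08 = 8.3750.
Prior odds = 6.5758/8.3750 = 0.7852, so P(C) = 0.7852/(1+0.7852) ≈ 0.44.

P(C) = 0.44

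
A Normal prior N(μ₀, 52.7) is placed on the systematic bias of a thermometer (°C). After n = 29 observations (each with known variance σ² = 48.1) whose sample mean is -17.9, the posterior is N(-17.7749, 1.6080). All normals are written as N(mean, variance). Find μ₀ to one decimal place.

With known observation variance, the Normal–Normal posterior has precision τ_n = τ₀ + n/σ² and mean μ_n = (τ₀μ₀ + (n/σ²)x̄)/τ_n.
Here τ₀ = 1/52.7 = 0.018975 and τ_data = 29/48.1 = 0.602911, so τ_n = 0.621886.
Rearranging for μ₀: μ₀ = (μ_n·τ_n − τ_data·x̄)/τ₀ = (-17.7749·0.621886 − 0.602911·-17.9) / 0.018975 = -0.261855/0.018975 ≈ -13.8.

μ₀ = -13.8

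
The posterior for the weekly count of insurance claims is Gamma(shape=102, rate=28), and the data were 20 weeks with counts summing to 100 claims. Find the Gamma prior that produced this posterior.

A Gamma(α, β) prior (rate parametrization) on a Poisson rate with n observations summing to S gives posterior Gamma(α+S, β+n).
So α = 102 − 100 = 2 and β = 28 − 20 = 8.

Gamma(shape=2, rate=8)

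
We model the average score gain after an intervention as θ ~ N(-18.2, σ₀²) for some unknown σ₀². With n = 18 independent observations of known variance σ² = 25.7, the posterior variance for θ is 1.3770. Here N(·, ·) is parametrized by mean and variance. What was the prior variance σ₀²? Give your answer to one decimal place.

Posterior precision equals prior precision plus data precision: 1/σ_n² = 1/σ₀² + n/σ².
So 1/σ₀² = 1/1.3770 − 18/25.7 = 0.726216 − 0.700389 = 0.025827.
Hence σ₀² = 1/0.025827 ≈ 38.7.

σ₀² = 38.7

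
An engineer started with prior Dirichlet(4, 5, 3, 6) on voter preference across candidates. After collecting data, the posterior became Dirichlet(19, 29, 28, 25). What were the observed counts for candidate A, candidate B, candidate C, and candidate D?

For a Dirichlet(α) prior with multinomial counts c, the posterior is Dirichlet(α + c) componentwise.
Counts are posterior − prior componentwise: 19−4=15, 29−5=24, 28−3=25, 25−6=19.

counts (15, 24, 25, 19)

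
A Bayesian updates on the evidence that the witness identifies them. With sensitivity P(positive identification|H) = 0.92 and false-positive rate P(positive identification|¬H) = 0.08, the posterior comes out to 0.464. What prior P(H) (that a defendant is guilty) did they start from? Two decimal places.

P(H) = 0.07

Bayes' rule in odds form gives O(H|E) = O(H)·[P(E|H)/P(E|¬H)], hence O(H) = O(H|E)/LR.
Posterior odds = 0.464/(1−0.464) = 0.8657. LR = 0.92/0.08 = 11.5000.
Prior odds = 0.8657/11.5000 = 0.0753, so P(H) = 0.0753/(1+0.0753) ≈ 0.07.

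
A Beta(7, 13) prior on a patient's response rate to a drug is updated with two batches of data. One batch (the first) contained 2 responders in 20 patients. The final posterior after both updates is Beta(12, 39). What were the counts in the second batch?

Because Beta–binomial updating is additive in the counts, the combined data contributed (α_post−α_prior, β_post−β_prior) successes and failures.
Total across both batches: 12−7=5 responders, 39−13=26 non-responders.
Subtract the first batch: 5−2=3 responders and 26−18=8 non-responders.

3 responders and 8 non-responders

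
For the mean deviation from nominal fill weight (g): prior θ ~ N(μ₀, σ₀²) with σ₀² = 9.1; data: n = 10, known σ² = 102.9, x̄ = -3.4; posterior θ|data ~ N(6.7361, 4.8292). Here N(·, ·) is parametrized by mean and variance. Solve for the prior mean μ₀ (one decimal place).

The posterior mean is a precision-weighted average: μ_n = (τ₀μ₀ + τ_data·x̄)/(τ₀+τ_data), with τ₀=1/σ₀² and τ_data=n/σ².
Here τ₀ = 1/9.1 = 0.109890 and τ_data = 10/102.9 = 0.097182, so τ_n = 0.207072.
Rearranging for μ₀: μ₀ = (μ_n·τ_n − τ_data·x̄)/τ₀ = (6.7361·0.207072 − 0.097182·-3.4) / 0.109890 = 1.725276/0.109890 ≈ 15.7.

μ₀ = 15.7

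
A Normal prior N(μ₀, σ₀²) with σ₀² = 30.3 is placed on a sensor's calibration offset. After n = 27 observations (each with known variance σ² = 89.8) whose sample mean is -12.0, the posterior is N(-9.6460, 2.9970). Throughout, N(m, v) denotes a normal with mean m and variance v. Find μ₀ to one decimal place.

μ₀ = 11.8

The posterior mean is a precision-weighted average: μ_n = (τ₀μ₀ + τ_data·x̄)/(τ₀+τ_data), with τ₀=1/σ₀² and τ_data=n/σ².
Here τ₀ = 1/30.3 = 0.033003 and τ_data = 27/89.8 = 0.300668, so τ_n = 0.333671.
Rearranging for μ₀: μ₀ = (μ_n·τ_n − τ_data·x̄)/τ₀ = (-9.6460·0.333671 − 0.300668·-12.0) / 0.033003 = 0.389426/0.033003 ≈ 11.8.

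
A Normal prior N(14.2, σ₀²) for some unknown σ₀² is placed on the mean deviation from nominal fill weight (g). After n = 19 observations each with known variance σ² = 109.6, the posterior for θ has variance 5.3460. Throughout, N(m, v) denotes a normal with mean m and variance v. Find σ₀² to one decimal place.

σ₀² = 73.0

Posterior precision equals prior precision plus data precision: 1/σ_n² = 1/σ₀² + n/σ².
So 1/σ₀² = 1/5.3460 − 19/109.6 = 0.187056 − 0.173358 = 0.013698.
Hence σ₀² = 1/0.013698 ≈ 73.0.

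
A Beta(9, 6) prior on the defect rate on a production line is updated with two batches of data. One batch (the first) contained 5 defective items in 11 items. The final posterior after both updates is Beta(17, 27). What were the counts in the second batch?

Because Beta–binomial updating is additive in the counts, the combined data contributed (α_post−α_prior, β_post−β_prior) successes and failures.
Total across both batches: 17−9=8 defective items, 27−6=21 good items.
Subtract the first batch: 8−5=3 defective items and 21−6=15 good items.

3 defective items and 15 good items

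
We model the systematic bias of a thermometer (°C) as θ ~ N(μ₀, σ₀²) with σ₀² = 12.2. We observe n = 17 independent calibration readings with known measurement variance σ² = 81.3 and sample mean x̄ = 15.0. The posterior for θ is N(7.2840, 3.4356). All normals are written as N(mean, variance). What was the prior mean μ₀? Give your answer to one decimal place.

μ₀ = -12.4

With known observation variance, the Normal–Normal posterior has precision τ_n = τ₀ + n/σ² and mean μ_n = (τ₀μ₀ + (n/σ²)x̄)/τ_n.
Here τ₀ = 1/12.2 = 0.081967 and τ_data = 17/81.3 = 0.209102, so τ_n = 0.291069.
Rearranging for μ₀: μ₀ = (μ_n·τ_n − τ_data·x̄)/τ₀ = (7.2840·0.291069 − 0.209102·15.0) / 0.081967 = -1.016383/0.081967 ≈ -12.4.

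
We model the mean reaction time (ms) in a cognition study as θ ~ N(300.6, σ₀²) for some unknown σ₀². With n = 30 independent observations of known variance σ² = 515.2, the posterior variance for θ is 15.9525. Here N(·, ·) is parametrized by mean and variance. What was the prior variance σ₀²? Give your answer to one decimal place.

σ₀² = 224.4

Posterior precision equals prior precision plus data precision: 1/σ_n² = 1/σ₀² + n/σ².
So 1/σ₀² = 1/15.9525 − 30/515.2 = 0.062686 − 0.058230 = 0.004456.
Hence σ₀² = 1/0.004456 ≈ 224.4.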